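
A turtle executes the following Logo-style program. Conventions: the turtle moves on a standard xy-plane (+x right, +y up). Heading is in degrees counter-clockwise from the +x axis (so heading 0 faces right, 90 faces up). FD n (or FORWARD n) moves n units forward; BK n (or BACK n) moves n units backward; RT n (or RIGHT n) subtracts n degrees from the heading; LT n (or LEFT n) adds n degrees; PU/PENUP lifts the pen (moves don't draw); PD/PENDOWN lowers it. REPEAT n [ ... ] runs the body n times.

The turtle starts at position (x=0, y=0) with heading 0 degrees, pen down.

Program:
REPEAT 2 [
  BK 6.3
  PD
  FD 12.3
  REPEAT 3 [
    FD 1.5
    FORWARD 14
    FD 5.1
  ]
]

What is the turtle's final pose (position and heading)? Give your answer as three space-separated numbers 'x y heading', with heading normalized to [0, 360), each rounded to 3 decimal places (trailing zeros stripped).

Answer: 135.6 0 0

Derivation:
Executing turtle program step by step:
Start: pos=(0,0), heading=0, pen down
REPEAT 2 [
  -- iteration 1/2 --
  BK 6.3: (0,0) -> (-6.3,0) [heading=0, draw]
  PD: pen down
  FD 12.3: (-6.3,0) -> (6,0) [heading=0, draw]
  REPEAT 3 [
    -- iteration 1/3 --
    FD 1.5: (6,0) -> (7.5,0) [heading=0, draw]
    FD 14: (7.5,0) -> (21.5,0) [heading=0, draw]
    FD 5.1: (21.5,0) -> (26.6,0) [heading=0, draw]
    -- iteration 2/3 --
    FD 1.5: (26.6,0) -> (28.1,0) [heading=0, draw]
    FD 14: (28.1,0) -> (42.1,0) [heading=0, draw]
    FD 5.1: (42.1,0) -> (47.2,0) [heading=0, draw]
    -- iteration 3/3 --
    FD 1.5: (47.2,0) -> (48.7,0) [heading=0, draw]
    FD 14: (48.7,0) -> (62.7,0) [heading=0, draw]
    FD 5.1: (62.7,0) -> (67.8,0) [heading=0, draw]
  ]
  -- iteration 2/2 --
  BK 6.3: (67.8,0) -> (61.5,0) [heading=0, draw]
  PD: pen down
  FD 12.3: (61.5,0) -> (73.8,0) [heading=0, draw]
  REPEAT 3 [
    -- iteration 1/3 --
    FD 1.5: (73.8,0) -> (75.3,0) [heading=0, draw]
    FD 14: (75.3,0) -> (89.3,0) [heading=0, draw]
    FD 5.1: (89.3,0) -> (94.4,0) [heading=0, draw]
    -- iteration 2/3 --
    FD 1.5: (94.4,0) -> (95.9,0) [heading=0, draw]
    FD 14: (95.9,0) -> (109.9,0) [heading=0, draw]
    FD 5.1: (109.9,0) -> (115,0) [heading=0, draw]
    -- iteration 3/3 --
    FD 1.5: (115,0) -> (116.5,0) [heading=0, draw]
    FD 14: (116.5,0) -> (130.5,0) [heading=0, draw]
    FD 5.1: (130.5,0) -> (135.6,0) [heading=0, draw]
  ]
]
Final: pos=(135.6,0), heading=0, 22 segment(s) drawn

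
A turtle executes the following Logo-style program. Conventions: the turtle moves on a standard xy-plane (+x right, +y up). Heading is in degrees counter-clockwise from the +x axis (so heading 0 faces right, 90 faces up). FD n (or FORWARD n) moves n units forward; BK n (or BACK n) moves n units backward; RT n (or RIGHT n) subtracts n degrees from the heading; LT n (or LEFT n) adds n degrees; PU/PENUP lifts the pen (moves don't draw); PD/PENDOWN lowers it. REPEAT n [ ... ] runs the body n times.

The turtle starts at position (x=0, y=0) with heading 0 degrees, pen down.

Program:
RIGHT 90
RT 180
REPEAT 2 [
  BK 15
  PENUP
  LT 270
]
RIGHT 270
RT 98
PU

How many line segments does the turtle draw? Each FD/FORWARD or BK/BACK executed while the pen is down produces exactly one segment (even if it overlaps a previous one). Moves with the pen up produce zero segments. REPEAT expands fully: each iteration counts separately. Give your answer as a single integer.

Answer: 1

Derivation:
Executing turtle program step by step:
Start: pos=(0,0), heading=0, pen down
RT 90: heading 0 -> 270
RT 180: heading 270 -> 90
REPEAT 2 [
  -- iteration 1/2 --
  BK 15: (0,0) -> (0,-15) [heading=90, draw]
  PU: pen up
  LT 270: heading 90 -> 0
  -- iteration 2/2 --
  BK 15: (0,-15) -> (-15,-15) [heading=0, move]
  PU: pen up
  LT 270: heading 0 -> 270
]
RT 270: heading 270 -> 0
RT 98: heading 0 -> 262
PU: pen up
Final: pos=(-15,-15), heading=262, 1 segment(s) drawn
Segments drawn: 1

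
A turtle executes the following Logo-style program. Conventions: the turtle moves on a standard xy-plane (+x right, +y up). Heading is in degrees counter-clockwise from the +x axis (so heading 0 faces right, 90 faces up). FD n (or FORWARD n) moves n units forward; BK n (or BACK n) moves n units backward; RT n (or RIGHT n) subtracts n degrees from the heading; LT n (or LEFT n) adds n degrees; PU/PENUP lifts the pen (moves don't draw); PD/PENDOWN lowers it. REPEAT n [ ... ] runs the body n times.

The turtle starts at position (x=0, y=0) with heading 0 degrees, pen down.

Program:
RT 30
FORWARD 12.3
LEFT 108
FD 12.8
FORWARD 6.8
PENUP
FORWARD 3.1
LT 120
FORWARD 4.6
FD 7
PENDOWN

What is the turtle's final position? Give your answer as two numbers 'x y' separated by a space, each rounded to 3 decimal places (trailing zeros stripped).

Answer: 4.339 12.469

Derivation:
Executing turtle program step by step:
Start: pos=(0,0), heading=0, pen down
RT 30: heading 0 -> 330
FD 12.3: (0,0) -> (10.652,-6.15) [heading=330, draw]
LT 108: heading 330 -> 78
FD 12.8: (10.652,-6.15) -> (13.313,6.37) [heading=78, draw]
FD 6.8: (13.313,6.37) -> (14.727,13.022) [heading=78, draw]
PU: pen up
FD 3.1: (14.727,13.022) -> (15.372,16.054) [heading=78, move]
LT 120: heading 78 -> 198
FD 4.6: (15.372,16.054) -> (10.997,14.632) [heading=198, move]
FD 7: (10.997,14.632) -> (4.339,12.469) [heading=198, move]
PD: pen down
Final: pos=(4.339,12.469), heading=198, 3 segment(s) drawn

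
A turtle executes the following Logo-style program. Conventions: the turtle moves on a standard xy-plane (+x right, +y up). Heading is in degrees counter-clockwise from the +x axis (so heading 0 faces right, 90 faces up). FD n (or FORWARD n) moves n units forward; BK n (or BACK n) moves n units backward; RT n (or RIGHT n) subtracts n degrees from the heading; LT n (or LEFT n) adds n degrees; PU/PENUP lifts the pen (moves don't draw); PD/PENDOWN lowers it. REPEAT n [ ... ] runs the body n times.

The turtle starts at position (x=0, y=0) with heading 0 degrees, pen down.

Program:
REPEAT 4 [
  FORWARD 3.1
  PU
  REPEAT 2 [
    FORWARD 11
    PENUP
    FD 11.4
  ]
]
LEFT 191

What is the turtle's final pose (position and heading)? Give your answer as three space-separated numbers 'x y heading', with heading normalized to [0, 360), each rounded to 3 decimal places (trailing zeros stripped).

Answer: 191.6 0 191

Derivation:
Executing turtle program step by step:
Start: pos=(0,0), heading=0, pen down
REPEAT 4 [
  -- iteration 1/4 --
  FD 3.1: (0,0) -> (3.1,0) [heading=0, draw]
  PU: pen up
  REPEAT 2 [
    -- iteration 1/2 --
    FD 11: (3.1,0) -> (14.1,0) [heading=0, move]
    PU: pen up
    FD 11.4: (14.1,0) -> (25.5,0) [heading=0, move]
    -- iteration 2/2 --
    FD 11: (25.5,0) -> (36.5,0) [heading=0, move]
    PU: pen up
    FD 11.4: (36.5,0) -> (47.9,0) [heading=0, move]
  ]
  -- iteration 2/4 --
  FD 3.1: (47.9,0) -> (51,0) [heading=0, move]
  PU: pen up
  REPEAT 2 [
    -- iteration 1/2 --
    FD 11: (51,0) -> (62,0) [heading=0, move]
    PU: pen up
    FD 11.4: (62,0) -> (73.4,0) [heading=0, move]
    -- iteration 2/2 --
    FD 11: (73.4,0) -> (84.4,0) [heading=0, move]
    PU: pen up
    FD 11.4: (84.4,0) -> (95.8,0) [heading=0, move]
  ]
  -- iteration 3/4 --
  FD 3.1: (95.8,0) -> (98.9,0) [heading=0, move]
  PU: pen up
  REPEAT 2 [
    -- iteration 1/2 --
    FD 11: (98.9,0) -> (109.9,0) [heading=0, move]
    PU: pen up
    FD 11.4: (109.9,0) -> (121.3,0) [heading=0, move]
    -- iteration 2/2 --
    FD 11: (121.3,0) -> (132.3,0) [heading=0, move]
    PU: pen up
    FD 11.4: (132.3,0) -> (143.7,0) [heading=0, move]
  ]
  -- iteration 4/4 --
  FD 3.1: (143.7,0) -> (146.8,0) [heading=0, move]
  PU: pen up
  REPEAT 2 [
    -- iteration 1/2 --
    FD 11: (146.8,0) -> (157.8,0) [heading=0, move]
    PU: pen up
    FD 11.4: (157.8,0) -> (169.2,0) [heading=0, move]
    -- iteration 2/2 --
    FD 11: (169.2,0) -> (180.2,0) [heading=0, move]
    PU: pen up
    FD 11.4: (180.2,0) -> (191.6,0) [heading=0, move]
  ]
]
LT 191: heading 0 -> 191
Final: pos=(191.6,0), heading=191, 1 segment(s) drawn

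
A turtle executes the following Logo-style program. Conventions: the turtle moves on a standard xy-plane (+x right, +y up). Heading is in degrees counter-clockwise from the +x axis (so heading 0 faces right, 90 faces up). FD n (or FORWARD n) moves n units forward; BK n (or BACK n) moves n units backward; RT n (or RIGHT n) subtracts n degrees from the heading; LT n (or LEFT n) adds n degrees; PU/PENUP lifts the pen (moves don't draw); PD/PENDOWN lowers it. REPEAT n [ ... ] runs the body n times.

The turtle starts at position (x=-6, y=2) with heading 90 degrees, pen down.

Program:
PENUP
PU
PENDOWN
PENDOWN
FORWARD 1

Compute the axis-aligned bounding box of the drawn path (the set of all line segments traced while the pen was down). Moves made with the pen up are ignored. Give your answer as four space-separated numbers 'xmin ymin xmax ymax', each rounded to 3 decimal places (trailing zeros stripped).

Executing turtle program step by step:
Start: pos=(-6,2), heading=90, pen down
PU: pen up
PU: pen up
PD: pen down
PD: pen down
FD 1: (-6,2) -> (-6,3) [heading=90, draw]
Final: pos=(-6,3), heading=90, 1 segment(s) drawn

Segment endpoints: x in {-6}, y in {2, 3}
xmin=-6, ymin=2, xmax=-6, ymax=3

Answer: -6 2 -6 3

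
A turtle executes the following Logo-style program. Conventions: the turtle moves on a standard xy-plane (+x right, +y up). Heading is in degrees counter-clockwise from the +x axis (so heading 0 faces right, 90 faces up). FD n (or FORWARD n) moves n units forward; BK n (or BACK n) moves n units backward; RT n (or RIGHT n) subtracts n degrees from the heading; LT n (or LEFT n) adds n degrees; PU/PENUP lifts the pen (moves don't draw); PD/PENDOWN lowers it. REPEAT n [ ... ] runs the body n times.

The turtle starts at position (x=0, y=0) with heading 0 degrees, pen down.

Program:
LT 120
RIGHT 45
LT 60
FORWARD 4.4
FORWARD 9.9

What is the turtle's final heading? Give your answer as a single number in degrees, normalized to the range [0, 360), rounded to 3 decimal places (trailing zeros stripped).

Answer: 135

Derivation:
Executing turtle program step by step:
Start: pos=(0,0), heading=0, pen down
LT 120: heading 0 -> 120
RT 45: heading 120 -> 75
LT 60: heading 75 -> 135
FD 4.4: (0,0) -> (-3.111,3.111) [heading=135, draw]
FD 9.9: (-3.111,3.111) -> (-10.112,10.112) [heading=135, draw]
Final: pos=(-10.112,10.112), heading=135, 2 segment(s) drawn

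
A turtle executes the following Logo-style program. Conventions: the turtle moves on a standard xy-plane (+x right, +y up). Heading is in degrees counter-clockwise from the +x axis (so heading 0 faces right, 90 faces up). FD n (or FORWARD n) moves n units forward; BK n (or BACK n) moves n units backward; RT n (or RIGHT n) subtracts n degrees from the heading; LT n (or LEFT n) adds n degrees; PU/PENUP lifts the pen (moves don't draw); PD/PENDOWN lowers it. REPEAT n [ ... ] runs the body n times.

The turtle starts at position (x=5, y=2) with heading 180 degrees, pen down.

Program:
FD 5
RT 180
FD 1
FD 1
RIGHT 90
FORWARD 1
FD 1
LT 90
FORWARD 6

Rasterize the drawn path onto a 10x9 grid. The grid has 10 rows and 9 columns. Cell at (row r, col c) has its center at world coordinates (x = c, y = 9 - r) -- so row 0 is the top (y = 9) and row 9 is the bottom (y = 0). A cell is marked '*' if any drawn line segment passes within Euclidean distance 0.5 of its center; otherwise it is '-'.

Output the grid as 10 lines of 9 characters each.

Answer: ---------
---------
---------
---------
---------
---------
---------
******---
--*------
--*******

Derivation:
Segment 0: (5,2) -> (0,2)
Segment 1: (0,2) -> (1,2)
Segment 2: (1,2) -> (2,2)
Segment 3: (2,2) -> (2,1)
Segment 4: (2,1) -> (2,0)
Segment 5: (2,0) -> (8,0)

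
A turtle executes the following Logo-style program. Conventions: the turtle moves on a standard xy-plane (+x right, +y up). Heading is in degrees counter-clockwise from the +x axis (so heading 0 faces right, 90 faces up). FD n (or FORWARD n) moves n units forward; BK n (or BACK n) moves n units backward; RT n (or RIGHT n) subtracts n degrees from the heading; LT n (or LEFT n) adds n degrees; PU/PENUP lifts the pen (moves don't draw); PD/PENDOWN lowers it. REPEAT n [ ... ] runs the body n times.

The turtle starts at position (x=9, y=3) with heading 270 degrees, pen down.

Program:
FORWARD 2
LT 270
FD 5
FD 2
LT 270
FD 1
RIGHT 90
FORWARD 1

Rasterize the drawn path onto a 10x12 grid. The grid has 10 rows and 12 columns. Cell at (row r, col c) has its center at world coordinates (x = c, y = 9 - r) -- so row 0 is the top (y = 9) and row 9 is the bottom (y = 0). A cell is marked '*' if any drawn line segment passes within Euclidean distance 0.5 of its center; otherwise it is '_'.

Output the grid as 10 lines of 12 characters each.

Answer: ____________
____________
____________
____________
____________
____________
_________*__
__**_____*__
__********__
____________

Derivation:
Segment 0: (9,3) -> (9,1)
Segment 1: (9,1) -> (4,1)
Segment 2: (4,1) -> (2,1)
Segment 3: (2,1) -> (2,2)
Segment 4: (2,2) -> (3,2)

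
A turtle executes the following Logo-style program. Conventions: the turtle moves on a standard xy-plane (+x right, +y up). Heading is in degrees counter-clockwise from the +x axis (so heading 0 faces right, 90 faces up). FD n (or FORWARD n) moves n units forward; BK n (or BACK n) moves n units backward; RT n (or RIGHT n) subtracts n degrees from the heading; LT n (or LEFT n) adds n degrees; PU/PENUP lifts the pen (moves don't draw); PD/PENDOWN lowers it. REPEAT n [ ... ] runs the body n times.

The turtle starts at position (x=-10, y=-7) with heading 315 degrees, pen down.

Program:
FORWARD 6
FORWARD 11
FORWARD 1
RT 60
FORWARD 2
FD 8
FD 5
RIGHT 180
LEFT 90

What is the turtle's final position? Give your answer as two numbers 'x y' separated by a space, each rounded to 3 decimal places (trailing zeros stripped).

Answer: -1.154 -34.217

Derivation:
Executing turtle program step by step:
Start: pos=(-10,-7), heading=315, pen down
FD 6: (-10,-7) -> (-5.757,-11.243) [heading=315, draw]
FD 11: (-5.757,-11.243) -> (2.021,-19.021) [heading=315, draw]
FD 1: (2.021,-19.021) -> (2.728,-19.728) [heading=315, draw]
RT 60: heading 315 -> 255
FD 2: (2.728,-19.728) -> (2.21,-21.66) [heading=255, draw]
FD 8: (2.21,-21.66) -> (0.14,-29.387) [heading=255, draw]
FD 5: (0.14,-29.387) -> (-1.154,-34.217) [heading=255, draw]
RT 180: heading 255 -> 75
LT 90: heading 75 -> 165
Final: pos=(-1.154,-34.217), heading=165, 6 segment(s) drawn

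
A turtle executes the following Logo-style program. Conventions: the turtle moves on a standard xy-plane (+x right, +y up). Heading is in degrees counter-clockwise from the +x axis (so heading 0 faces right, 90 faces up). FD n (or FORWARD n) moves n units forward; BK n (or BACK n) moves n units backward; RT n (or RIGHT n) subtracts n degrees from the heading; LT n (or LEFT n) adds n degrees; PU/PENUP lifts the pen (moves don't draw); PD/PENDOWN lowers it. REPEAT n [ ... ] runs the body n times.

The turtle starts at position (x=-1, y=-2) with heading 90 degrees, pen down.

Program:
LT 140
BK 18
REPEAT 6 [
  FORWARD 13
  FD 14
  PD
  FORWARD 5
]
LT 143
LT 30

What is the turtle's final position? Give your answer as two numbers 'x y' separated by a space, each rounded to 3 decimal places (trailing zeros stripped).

Answer: -112.845 -135.292

Derivation:
Executing turtle program step by step:
Start: pos=(-1,-2), heading=90, pen down
LT 140: heading 90 -> 230
BK 18: (-1,-2) -> (10.57,11.789) [heading=230, draw]
REPEAT 6 [
  -- iteration 1/6 --
  FD 13: (10.57,11.789) -> (2.214,1.83) [heading=230, draw]
  FD 14: (2.214,1.83) -> (-6.785,-8.894) [heading=230, draw]
  PD: pen down
  FD 5: (-6.785,-8.894) -> (-9.999,-12.725) [heading=230, draw]
  -- iteration 2/6 --
  FD 13: (-9.999,-12.725) -> (-18.355,-22.683) [heading=230, draw]
  FD 14: (-18.355,-22.683) -> (-27.354,-33.408) [heading=230, draw]
  PD: pen down
  FD 5: (-27.354,-33.408) -> (-30.568,-37.238) [heading=230, draw]
  -- iteration 3/6 --
  FD 13: (-30.568,-37.238) -> (-38.924,-47.197) [heading=230, draw]
  FD 14: (-38.924,-47.197) -> (-47.923,-57.921) [heading=230, draw]
  PD: pen down
  FD 5: (-47.923,-57.921) -> (-51.137,-61.751) [heading=230, draw]
  -- iteration 4/6 --
  FD 13: (-51.137,-61.751) -> (-59.494,-71.71) [heading=230, draw]
  FD 14: (-59.494,-71.71) -> (-68.493,-82.435) [heading=230, draw]
  PD: pen down
  FD 5: (-68.493,-82.435) -> (-71.707,-86.265) [heading=230, draw]
  -- iteration 5/6 --
  FD 13: (-71.707,-86.265) -> (-80.063,-96.223) [heading=230, draw]
  FD 14: (-80.063,-96.223) -> (-89.062,-106.948) [heading=230, draw]
  PD: pen down
  FD 5: (-89.062,-106.948) -> (-92.276,-110.778) [heading=230, draw]
  -- iteration 6/6 --
  FD 13: (-92.276,-110.778) -> (-100.632,-120.737) [heading=230, draw]
  FD 14: (-100.632,-120.737) -> (-109.631,-131.462) [heading=230, draw]
  PD: pen down
  FD 5: (-109.631,-131.462) -> (-112.845,-135.292) [heading=230, draw]
]
LT 143: heading 230 -> 13
LT 30: heading 13 -> 43
Final: pos=(-112.845,-135.292), heading=43, 19 segment(s) drawn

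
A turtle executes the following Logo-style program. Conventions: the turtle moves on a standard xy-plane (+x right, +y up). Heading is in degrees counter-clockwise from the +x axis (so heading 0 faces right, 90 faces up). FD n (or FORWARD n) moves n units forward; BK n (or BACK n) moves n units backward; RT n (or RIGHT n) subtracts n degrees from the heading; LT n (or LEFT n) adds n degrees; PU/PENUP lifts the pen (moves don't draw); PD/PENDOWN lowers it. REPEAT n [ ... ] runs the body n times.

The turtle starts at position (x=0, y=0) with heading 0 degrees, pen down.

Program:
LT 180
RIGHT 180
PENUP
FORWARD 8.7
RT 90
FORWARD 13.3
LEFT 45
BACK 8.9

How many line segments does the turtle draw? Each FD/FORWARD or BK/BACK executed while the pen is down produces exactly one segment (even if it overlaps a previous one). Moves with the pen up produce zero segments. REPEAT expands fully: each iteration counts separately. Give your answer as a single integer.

Executing turtle program step by step:
Start: pos=(0,0), heading=0, pen down
LT 180: heading 0 -> 180
RT 180: heading 180 -> 0
PU: pen up
FD 8.7: (0,0) -> (8.7,0) [heading=0, move]
RT 90: heading 0 -> 270
FD 13.3: (8.7,0) -> (8.7,-13.3) [heading=270, move]
LT 45: heading 270 -> 315
BK 8.9: (8.7,-13.3) -> (2.407,-7.007) [heading=315, move]
Final: pos=(2.407,-7.007), heading=315, 0 segment(s) drawn
Segments drawn: 0

Answer: 0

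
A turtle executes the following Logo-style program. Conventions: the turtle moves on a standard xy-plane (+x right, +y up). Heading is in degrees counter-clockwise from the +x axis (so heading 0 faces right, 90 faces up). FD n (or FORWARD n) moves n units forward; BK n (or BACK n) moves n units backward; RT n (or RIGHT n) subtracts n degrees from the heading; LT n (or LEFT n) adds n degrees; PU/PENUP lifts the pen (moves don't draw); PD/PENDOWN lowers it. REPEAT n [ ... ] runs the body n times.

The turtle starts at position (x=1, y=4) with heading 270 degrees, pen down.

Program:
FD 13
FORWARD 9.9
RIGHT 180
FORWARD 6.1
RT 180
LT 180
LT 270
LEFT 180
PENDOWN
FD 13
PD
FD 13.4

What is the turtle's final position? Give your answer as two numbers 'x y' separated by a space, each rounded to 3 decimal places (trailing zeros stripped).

Answer: -25.4 -12.8

Derivation:
Executing turtle program step by step:
Start: pos=(1,4), heading=270, pen down
FD 13: (1,4) -> (1,-9) [heading=270, draw]
FD 9.9: (1,-9) -> (1,-18.9) [heading=270, draw]
RT 180: heading 270 -> 90
FD 6.1: (1,-18.9) -> (1,-12.8) [heading=90, draw]
RT 180: heading 90 -> 270
LT 180: heading 270 -> 90
LT 270: heading 90 -> 0
LT 180: heading 0 -> 180
PD: pen down
FD 13: (1,-12.8) -> (-12,-12.8) [heading=180, draw]
PD: pen down
FD 13.4: (-12,-12.8) -> (-25.4,-12.8) [heading=180, draw]
Final: pos=(-25.4,-12.8), heading=180, 5 segment(s) drawn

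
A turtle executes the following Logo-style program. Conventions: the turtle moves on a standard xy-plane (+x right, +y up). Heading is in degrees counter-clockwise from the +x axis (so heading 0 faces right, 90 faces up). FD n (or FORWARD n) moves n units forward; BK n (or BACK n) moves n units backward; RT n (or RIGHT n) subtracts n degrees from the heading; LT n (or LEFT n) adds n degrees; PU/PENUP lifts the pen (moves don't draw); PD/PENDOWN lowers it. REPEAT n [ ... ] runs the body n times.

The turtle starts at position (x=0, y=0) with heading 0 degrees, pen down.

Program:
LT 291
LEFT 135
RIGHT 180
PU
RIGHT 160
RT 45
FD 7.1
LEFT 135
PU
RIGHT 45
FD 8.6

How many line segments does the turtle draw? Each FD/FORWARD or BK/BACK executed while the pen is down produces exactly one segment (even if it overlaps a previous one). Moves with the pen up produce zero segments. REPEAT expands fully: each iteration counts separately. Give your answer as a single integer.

Executing turtle program step by step:
Start: pos=(0,0), heading=0, pen down
LT 291: heading 0 -> 291
LT 135: heading 291 -> 66
RT 180: heading 66 -> 246
PU: pen up
RT 160: heading 246 -> 86
RT 45: heading 86 -> 41
FD 7.1: (0,0) -> (5.358,4.658) [heading=41, move]
LT 135: heading 41 -> 176
PU: pen up
RT 45: heading 176 -> 131
FD 8.6: (5.358,4.658) -> (-0.284,11.149) [heading=131, move]
Final: pos=(-0.284,11.149), heading=131, 0 segment(s) drawn
Segments drawn: 0

Answer: 0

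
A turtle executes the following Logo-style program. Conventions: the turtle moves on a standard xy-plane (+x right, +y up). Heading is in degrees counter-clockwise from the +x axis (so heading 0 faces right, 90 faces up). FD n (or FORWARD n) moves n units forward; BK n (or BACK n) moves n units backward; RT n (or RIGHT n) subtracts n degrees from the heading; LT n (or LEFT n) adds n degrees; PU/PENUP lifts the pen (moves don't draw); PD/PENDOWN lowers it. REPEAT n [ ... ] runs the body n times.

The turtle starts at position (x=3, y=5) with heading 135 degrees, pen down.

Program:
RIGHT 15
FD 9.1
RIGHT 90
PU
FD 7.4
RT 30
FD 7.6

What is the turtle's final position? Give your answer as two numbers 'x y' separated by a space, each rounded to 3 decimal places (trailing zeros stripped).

Answer: 12.459 16.581

Derivation:
Executing turtle program step by step:
Start: pos=(3,5), heading=135, pen down
RT 15: heading 135 -> 120
FD 9.1: (3,5) -> (-1.55,12.881) [heading=120, draw]
RT 90: heading 120 -> 30
PU: pen up
FD 7.4: (-1.55,12.881) -> (4.859,16.581) [heading=30, move]
RT 30: heading 30 -> 0
FD 7.6: (4.859,16.581) -> (12.459,16.581) [heading=0, move]
Final: pos=(12.459,16.581), heading=0, 1 segment(s) drawn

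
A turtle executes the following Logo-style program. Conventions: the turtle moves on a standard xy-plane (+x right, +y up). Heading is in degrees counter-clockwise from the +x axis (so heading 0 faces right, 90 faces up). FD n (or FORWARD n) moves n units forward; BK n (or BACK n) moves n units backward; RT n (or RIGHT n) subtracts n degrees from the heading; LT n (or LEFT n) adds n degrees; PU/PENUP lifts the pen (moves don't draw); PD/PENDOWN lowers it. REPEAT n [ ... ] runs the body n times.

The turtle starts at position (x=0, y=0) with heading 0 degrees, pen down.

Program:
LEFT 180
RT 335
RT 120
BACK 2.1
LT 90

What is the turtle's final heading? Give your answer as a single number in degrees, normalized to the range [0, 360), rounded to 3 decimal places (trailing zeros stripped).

Executing turtle program step by step:
Start: pos=(0,0), heading=0, pen down
LT 180: heading 0 -> 180
RT 335: heading 180 -> 205
RT 120: heading 205 -> 85
BK 2.1: (0,0) -> (-0.183,-2.092) [heading=85, draw]
LT 90: heading 85 -> 175
Final: pos=(-0.183,-2.092), heading=175, 1 segment(s) drawn

Answer: 175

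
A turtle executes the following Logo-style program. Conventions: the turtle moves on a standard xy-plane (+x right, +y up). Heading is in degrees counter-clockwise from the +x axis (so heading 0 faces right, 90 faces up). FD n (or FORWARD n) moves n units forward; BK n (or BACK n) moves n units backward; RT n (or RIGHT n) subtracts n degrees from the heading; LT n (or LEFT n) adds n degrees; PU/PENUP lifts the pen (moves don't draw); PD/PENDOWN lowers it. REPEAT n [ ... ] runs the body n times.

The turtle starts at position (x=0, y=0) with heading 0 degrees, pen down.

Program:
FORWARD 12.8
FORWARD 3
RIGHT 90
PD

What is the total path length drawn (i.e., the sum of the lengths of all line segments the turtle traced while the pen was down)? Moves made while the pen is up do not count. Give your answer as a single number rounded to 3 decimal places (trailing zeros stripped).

Executing turtle program step by step:
Start: pos=(0,0), heading=0, pen down
FD 12.8: (0,0) -> (12.8,0) [heading=0, draw]
FD 3: (12.8,0) -> (15.8,0) [heading=0, draw]
RT 90: heading 0 -> 270
PD: pen down
Final: pos=(15.8,0), heading=270, 2 segment(s) drawn

Segment lengths:
  seg 1: (0,0) -> (12.8,0), length = 12.8
  seg 2: (12.8,0) -> (15.8,0), length = 3
Total = 15.8

Answer: 15.8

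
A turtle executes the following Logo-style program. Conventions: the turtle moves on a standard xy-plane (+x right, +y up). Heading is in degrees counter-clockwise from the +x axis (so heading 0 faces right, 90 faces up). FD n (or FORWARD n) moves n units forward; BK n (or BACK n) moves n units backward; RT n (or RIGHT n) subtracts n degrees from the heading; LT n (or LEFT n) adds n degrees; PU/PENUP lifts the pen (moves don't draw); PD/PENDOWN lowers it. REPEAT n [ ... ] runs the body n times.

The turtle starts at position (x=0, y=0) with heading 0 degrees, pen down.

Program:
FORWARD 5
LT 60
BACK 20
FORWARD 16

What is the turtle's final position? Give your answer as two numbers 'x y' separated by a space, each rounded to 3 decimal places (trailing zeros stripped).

Executing turtle program step by step:
Start: pos=(0,0), heading=0, pen down
FD 5: (0,0) -> (5,0) [heading=0, draw]
LT 60: heading 0 -> 60
BK 20: (5,0) -> (-5,-17.321) [heading=60, draw]
FD 16: (-5,-17.321) -> (3,-3.464) [heading=60, draw]
Final: pos=(3,-3.464), heading=60, 3 segment(s) drawn

Answer: 3 -3.464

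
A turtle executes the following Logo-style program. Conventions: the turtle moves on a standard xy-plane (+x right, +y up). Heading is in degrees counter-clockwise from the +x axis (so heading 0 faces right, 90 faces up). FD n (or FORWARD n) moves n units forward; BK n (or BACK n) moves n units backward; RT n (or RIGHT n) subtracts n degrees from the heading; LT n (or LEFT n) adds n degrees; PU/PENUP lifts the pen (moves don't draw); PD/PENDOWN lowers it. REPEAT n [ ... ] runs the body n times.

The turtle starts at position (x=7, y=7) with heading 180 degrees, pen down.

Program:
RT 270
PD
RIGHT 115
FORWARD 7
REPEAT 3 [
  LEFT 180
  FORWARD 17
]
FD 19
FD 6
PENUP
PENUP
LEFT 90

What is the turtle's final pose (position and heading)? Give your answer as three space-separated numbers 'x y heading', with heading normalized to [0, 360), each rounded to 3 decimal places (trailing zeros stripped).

Answer: 38.721 -7.792 65

Derivation:
Executing turtle program step by step:
Start: pos=(7,7), heading=180, pen down
RT 270: heading 180 -> 270
PD: pen down
RT 115: heading 270 -> 155
FD 7: (7,7) -> (0.656,9.958) [heading=155, draw]
REPEAT 3 [
  -- iteration 1/3 --
  LT 180: heading 155 -> 335
  FD 17: (0.656,9.958) -> (16.063,2.774) [heading=335, draw]
  -- iteration 2/3 --
  LT 180: heading 335 -> 155
  FD 17: (16.063,2.774) -> (0.656,9.958) [heading=155, draw]
  -- iteration 3/3 --
  LT 180: heading 155 -> 335
  FD 17: (0.656,9.958) -> (16.063,2.774) [heading=335, draw]
]
FD 19: (16.063,2.774) -> (33.283,-5.256) [heading=335, draw]
FD 6: (33.283,-5.256) -> (38.721,-7.792) [heading=335, draw]
PU: pen up
PU: pen up
LT 90: heading 335 -> 65
Final: pos=(38.721,-7.792), heading=65, 6 segment(s) drawn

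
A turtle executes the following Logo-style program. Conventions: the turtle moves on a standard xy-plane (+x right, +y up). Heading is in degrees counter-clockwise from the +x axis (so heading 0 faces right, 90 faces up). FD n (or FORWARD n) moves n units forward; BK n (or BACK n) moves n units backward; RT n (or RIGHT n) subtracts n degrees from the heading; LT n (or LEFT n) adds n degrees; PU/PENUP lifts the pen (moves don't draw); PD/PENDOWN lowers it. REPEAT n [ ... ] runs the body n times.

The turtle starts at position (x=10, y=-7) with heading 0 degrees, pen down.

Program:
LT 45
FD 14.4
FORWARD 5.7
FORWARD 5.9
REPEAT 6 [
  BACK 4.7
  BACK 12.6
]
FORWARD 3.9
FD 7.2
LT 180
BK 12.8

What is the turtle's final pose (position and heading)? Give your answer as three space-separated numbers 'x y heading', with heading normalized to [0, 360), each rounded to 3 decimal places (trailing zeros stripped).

Executing turtle program step by step:
Start: pos=(10,-7), heading=0, pen down
LT 45: heading 0 -> 45
FD 14.4: (10,-7) -> (20.182,3.182) [heading=45, draw]
FD 5.7: (20.182,3.182) -> (24.213,7.213) [heading=45, draw]
FD 5.9: (24.213,7.213) -> (28.385,11.385) [heading=45, draw]
REPEAT 6 [
  -- iteration 1/6 --
  BK 4.7: (28.385,11.385) -> (25.061,8.061) [heading=45, draw]
  BK 12.6: (25.061,8.061) -> (16.152,-0.848) [heading=45, draw]
  -- iteration 2/6 --
  BK 4.7: (16.152,-0.848) -> (12.828,-4.172) [heading=45, draw]
  BK 12.6: (12.828,-4.172) -> (3.919,-13.081) [heading=45, draw]
  -- iteration 3/6 --
  BK 4.7: (3.919,-13.081) -> (0.595,-16.405) [heading=45, draw]
  BK 12.6: (0.595,-16.405) -> (-8.314,-25.314) [heading=45, draw]
  -- iteration 4/6 --
  BK 4.7: (-8.314,-25.314) -> (-11.637,-28.637) [heading=45, draw]
  BK 12.6: (-11.637,-28.637) -> (-20.547,-37.547) [heading=45, draw]
  -- iteration 5/6 --
  BK 4.7: (-20.547,-37.547) -> (-23.87,-40.87) [heading=45, draw]
  BK 12.6: (-23.87,-40.87) -> (-32.78,-49.78) [heading=45, draw]
  -- iteration 6/6 --
  BK 4.7: (-32.78,-49.78) -> (-36.103,-53.103) [heading=45, draw]
  BK 12.6: (-36.103,-53.103) -> (-45.013,-62.013) [heading=45, draw]
]
FD 3.9: (-45.013,-62.013) -> (-42.255,-59.255) [heading=45, draw]
FD 7.2: (-42.255,-59.255) -> (-37.164,-54.164) [heading=45, draw]
LT 180: heading 45 -> 225
BK 12.8: (-37.164,-54.164) -> (-28.113,-45.113) [heading=225, draw]
Final: pos=(-28.113,-45.113), heading=225, 18 segment(s) drawn

Answer: -28.113 -45.113 225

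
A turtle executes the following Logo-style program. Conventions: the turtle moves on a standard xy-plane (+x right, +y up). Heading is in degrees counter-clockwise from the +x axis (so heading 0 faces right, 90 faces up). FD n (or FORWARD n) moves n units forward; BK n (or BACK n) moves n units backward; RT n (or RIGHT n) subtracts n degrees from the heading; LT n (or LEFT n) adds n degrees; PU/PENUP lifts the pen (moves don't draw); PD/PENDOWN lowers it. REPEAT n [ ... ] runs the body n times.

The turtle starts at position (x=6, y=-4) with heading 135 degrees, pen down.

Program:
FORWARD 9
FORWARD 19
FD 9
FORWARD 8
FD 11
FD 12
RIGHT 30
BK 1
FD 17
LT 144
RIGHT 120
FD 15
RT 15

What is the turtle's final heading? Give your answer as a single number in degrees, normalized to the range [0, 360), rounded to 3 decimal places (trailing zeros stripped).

Answer: 114

Derivation:
Executing turtle program step by step:
Start: pos=(6,-4), heading=135, pen down
FD 9: (6,-4) -> (-0.364,2.364) [heading=135, draw]
FD 19: (-0.364,2.364) -> (-13.799,15.799) [heading=135, draw]
FD 9: (-13.799,15.799) -> (-20.163,22.163) [heading=135, draw]
FD 8: (-20.163,22.163) -> (-25.82,27.82) [heading=135, draw]
FD 11: (-25.82,27.82) -> (-33.598,35.598) [heading=135, draw]
FD 12: (-33.598,35.598) -> (-42.083,44.083) [heading=135, draw]
RT 30: heading 135 -> 105
BK 1: (-42.083,44.083) -> (-41.824,43.117) [heading=105, draw]
FD 17: (-41.824,43.117) -> (-46.224,59.538) [heading=105, draw]
LT 144: heading 105 -> 249
RT 120: heading 249 -> 129
FD 15: (-46.224,59.538) -> (-55.664,71.195) [heading=129, draw]
RT 15: heading 129 -> 114
Final: pos=(-55.664,71.195), heading=114, 9 segment(s) drawn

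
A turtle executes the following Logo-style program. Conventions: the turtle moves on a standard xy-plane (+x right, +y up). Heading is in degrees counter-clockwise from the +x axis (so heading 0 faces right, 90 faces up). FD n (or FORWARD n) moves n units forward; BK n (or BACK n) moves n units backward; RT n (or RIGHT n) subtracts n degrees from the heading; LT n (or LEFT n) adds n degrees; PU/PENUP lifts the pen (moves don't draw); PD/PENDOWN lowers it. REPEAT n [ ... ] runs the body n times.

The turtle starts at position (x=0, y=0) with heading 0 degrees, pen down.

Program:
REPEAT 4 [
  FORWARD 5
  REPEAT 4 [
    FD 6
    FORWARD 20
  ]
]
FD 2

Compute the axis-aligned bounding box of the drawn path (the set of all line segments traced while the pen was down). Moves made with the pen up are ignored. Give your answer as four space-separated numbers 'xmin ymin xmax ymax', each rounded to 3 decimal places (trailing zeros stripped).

Executing turtle program step by step:
Start: pos=(0,0), heading=0, pen down
REPEAT 4 [
  -- iteration 1/4 --
  FD 5: (0,0) -> (5,0) [heading=0, draw]
  REPEAT 4 [
    -- iteration 1/4 --
    FD 6: (5,0) -> (11,0) [heading=0, draw]
    FD 20: (11,0) -> (31,0) [heading=0, draw]
    -- iteration 2/4 --
    FD 6: (31,0) -> (37,0) [heading=0, draw]
    FD 20: (37,0) -> (57,0) [heading=0, draw]
    -- iteration 3/4 --
    FD 6: (57,0) -> (63,0) [heading=0, draw]
    FD 20: (63,0) -> (83,0) [heading=0, draw]
    -- iteration 4/4 --
    FD 6: (83,0) -> (89,0) [heading=0, draw]
    FD 20: (89,0) -> (109,0) [heading=0, draw]
  ]
  -- iteration 2/4 --
  FD 5: (109,0) -> (114,0) [heading=0, draw]
  REPEAT 4 [
    -- iteration 1/4 --
    FD 6: (114,0) -> (120,0) [heading=0, draw]
    FD 20: (120,0) -> (140,0) [heading=0, draw]
    -- iteration 2/4 --
    FD 6: (140,0) -> (146,0) [heading=0, draw]
    FD 20: (146,0) -> (166,0) [heading=0, draw]
    -- iteration 3/4 --
    FD 6: (166,0) -> (172,0) [heading=0, draw]
    FD 20: (172,0) -> (192,0) [heading=0, draw]
    -- iteration 4/4 --
    FD 6: (192,0) -> (198,0) [heading=0, draw]
    FD 20: (198,0) -> (218,0) [heading=0, draw]
  ]
  -- iteration 3/4 --
  FD 5: (218,0) -> (223,0) [heading=0, draw]
  REPEAT 4 [
    -- iteration 1/4 --
    FD 6: (223,0) -> (229,0) [heading=0, draw]
    FD 20: (229,0) -> (249,0) [heading=0, draw]
    -- iteration 2/4 --
    FD 6: (249,0) -> (255,0) [heading=0, draw]
    FD 20: (255,0) -> (275,0) [heading=0, draw]
    -- iteration 3/4 --
    FD 6: (275,0) -> (281,0) [heading=0, draw]
    FD 20: (281,0) -> (301,0) [heading=0, draw]
    -- iteration 4/4 --
    FD 6: (301,0) -> (307,0) [heading=0, draw]
    FD 20: (307,0) -> (327,0) [heading=0, draw]
  ]
  -- iteration 4/4 --
  FD 5: (327,0) -> (332,0) [heading=0, draw]
  REPEAT 4 [
    -- iteration 1/4 --
    FD 6: (332,0) -> (338,0) [heading=0, draw]
    FD 20: (338,0) -> (358,0) [heading=0, draw]
    -- iteration 2/4 --
    FD 6: (358,0) -> (364,0) [heading=0, draw]
    FD 20: (364,0) -> (384,0) [heading=0, draw]
    -- iteration 3/4 --
    FD 6: (384,0) -> (390,0) [heading=0, draw]
    FD 20: (390,0) -> (410,0) [heading=0, draw]
    -- iteration 4/4 --
    FD 6: (410,0) -> (416,0) [heading=0, draw]
    FD 20: (416,0) -> (436,0) [heading=0, draw]
  ]
]
FD 2: (436,0) -> (438,0) [heading=0, draw]
Final: pos=(438,0), heading=0, 37 segment(s) drawn

Segment endpoints: x in {0, 5, 11, 31, 37, 57, 63, 83, 89, 109, 114, 120, 140, 146, 166, 172, 192, 198, 218, 223, 229, 249, 255, 275, 281, 301, 307, 327, 332, 338, 358, 364, 384, 390, 410, 416, 436, 438}, y in {0}
xmin=0, ymin=0, xmax=438, ymax=0

Answer: 0 0 438 0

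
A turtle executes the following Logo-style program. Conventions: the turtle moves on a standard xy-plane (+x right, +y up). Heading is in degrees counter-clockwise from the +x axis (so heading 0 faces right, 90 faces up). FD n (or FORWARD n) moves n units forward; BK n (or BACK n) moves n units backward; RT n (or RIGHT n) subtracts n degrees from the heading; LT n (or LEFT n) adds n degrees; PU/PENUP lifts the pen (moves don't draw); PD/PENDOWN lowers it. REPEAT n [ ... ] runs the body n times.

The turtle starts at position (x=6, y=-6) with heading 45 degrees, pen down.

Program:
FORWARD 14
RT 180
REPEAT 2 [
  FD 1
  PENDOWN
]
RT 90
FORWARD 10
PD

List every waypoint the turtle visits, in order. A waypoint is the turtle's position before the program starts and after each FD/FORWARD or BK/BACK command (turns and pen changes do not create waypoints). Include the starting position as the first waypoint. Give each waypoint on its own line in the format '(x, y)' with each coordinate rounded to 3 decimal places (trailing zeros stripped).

Answer: (6, -6)
(15.899, 3.899)
(15.192, 3.192)
(14.485, 2.485)
(7.414, 9.556)

Derivation:
Executing turtle program step by step:
Start: pos=(6,-6), heading=45, pen down
FD 14: (6,-6) -> (15.899,3.899) [heading=45, draw]
RT 180: heading 45 -> 225
REPEAT 2 [
  -- iteration 1/2 --
  FD 1: (15.899,3.899) -> (15.192,3.192) [heading=225, draw]
  PD: pen down
  -- iteration 2/2 --
  FD 1: (15.192,3.192) -> (14.485,2.485) [heading=225, draw]
  PD: pen down
]
RT 90: heading 225 -> 135
FD 10: (14.485,2.485) -> (7.414,9.556) [heading=135, draw]
PD: pen down
Final: pos=(7.414,9.556), heading=135, 4 segment(s) drawn
Waypoints (5 total):
(6, -6)
(15.899, 3.899)
(15.192, 3.192)
(14.485, 2.485)
(7.414, 9.556)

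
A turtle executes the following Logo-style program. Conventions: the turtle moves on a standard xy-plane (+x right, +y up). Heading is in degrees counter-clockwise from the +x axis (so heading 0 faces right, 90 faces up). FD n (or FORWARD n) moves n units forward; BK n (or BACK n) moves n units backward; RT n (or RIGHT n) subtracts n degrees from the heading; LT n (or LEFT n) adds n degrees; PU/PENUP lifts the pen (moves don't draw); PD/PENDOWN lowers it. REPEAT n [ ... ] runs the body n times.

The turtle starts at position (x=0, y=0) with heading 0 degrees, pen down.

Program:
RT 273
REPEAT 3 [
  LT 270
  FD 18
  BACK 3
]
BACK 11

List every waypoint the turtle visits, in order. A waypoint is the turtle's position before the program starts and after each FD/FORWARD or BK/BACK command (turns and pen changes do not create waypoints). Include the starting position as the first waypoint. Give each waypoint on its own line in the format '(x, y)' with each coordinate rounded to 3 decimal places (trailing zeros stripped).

Executing turtle program step by step:
Start: pos=(0,0), heading=0, pen down
RT 273: heading 0 -> 87
REPEAT 3 [
  -- iteration 1/3 --
  LT 270: heading 87 -> 357
  FD 18: (0,0) -> (17.975,-0.942) [heading=357, draw]
  BK 3: (17.975,-0.942) -> (14.979,-0.785) [heading=357, draw]
  -- iteration 2/3 --
  LT 270: heading 357 -> 267
  FD 18: (14.979,-0.785) -> (14.037,-18.76) [heading=267, draw]
  BK 3: (14.037,-18.76) -> (14.194,-15.764) [heading=267, draw]
  -- iteration 3/3 --
  LT 270: heading 267 -> 177
  FD 18: (14.194,-15.764) -> (-3.781,-14.822) [heading=177, draw]
  BK 3: (-3.781,-14.822) -> (-0.785,-14.979) [heading=177, draw]
]
BK 11: (-0.785,-14.979) -> (10.2,-15.555) [heading=177, draw]
Final: pos=(10.2,-15.555), heading=177, 7 segment(s) drawn
Waypoints (8 total):
(0, 0)
(17.975, -0.942)
(14.979, -0.785)
(14.037, -18.76)
(14.194, -15.764)
(-3.781, -14.822)
(-0.785, -14.979)
(10.2, -15.555)

Answer: (0, 0)
(17.975, -0.942)
(14.979, -0.785)
(14.037, -18.76)
(14.194, -15.764)
(-3.781, -14.822)
(-0.785, -14.979)
(10.2, -15.555)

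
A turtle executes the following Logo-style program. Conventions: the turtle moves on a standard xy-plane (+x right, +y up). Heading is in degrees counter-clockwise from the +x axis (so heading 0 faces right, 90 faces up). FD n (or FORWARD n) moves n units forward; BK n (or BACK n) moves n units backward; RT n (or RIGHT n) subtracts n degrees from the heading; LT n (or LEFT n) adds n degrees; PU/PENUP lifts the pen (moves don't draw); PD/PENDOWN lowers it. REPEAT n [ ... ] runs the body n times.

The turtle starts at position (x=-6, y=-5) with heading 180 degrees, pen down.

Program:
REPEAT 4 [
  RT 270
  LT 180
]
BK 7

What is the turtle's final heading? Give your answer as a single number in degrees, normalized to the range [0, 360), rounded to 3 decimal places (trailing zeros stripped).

Executing turtle program step by step:
Start: pos=(-6,-5), heading=180, pen down
REPEAT 4 [
  -- iteration 1/4 --
  RT 270: heading 180 -> 270
  LT 180: heading 270 -> 90
  -- iteration 2/4 --
  RT 270: heading 90 -> 180
  LT 180: heading 180 -> 0
  -- iteration 3/4 --
  RT 270: heading 0 -> 90
  LT 180: heading 90 -> 270
  -- iteration 4/4 --
  RT 270: heading 270 -> 0
  LT 180: heading 0 -> 180
]
BK 7: (-6,-5) -> (1,-5) [heading=180, draw]
Final: pos=(1,-5), heading=180, 1 segment(s) drawn

Answer: 180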